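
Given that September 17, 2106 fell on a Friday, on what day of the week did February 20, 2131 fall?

Day-of-year of September 17, 2106: 260.
Day-of-year of February 20, 2131: 51.
2106 has 365 days, so 365 − 260 = 105 days remain in 2106.
Full years 2107–2130: 18 common + 6 leap = 18×365 + 6×366 = 8766 days.
Total: 105 + 8766 + 51 = 8922 days.
8922 mod 7 = 4, so 4 days after Friday is Tuesday.

Tuesday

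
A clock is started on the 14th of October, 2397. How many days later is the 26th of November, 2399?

Day-of-year of October 14, 2397: 287.
Day-of-year of November 26, 2399: 330.
2397 has 365 days, so 365 − 287 = 78 days remain in 2397.
Full years: 2398: 365. Sum = 365.
Total: 78 + 365 + 330 = 773 days.

773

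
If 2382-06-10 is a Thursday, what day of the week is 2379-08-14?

Tuesday

Count forward from the earlier date (August 14, 2379) to the later (June 10, 2382):
Day-of-year of August 14, 2379: 226.
Day-of-year of June 10, 2382: 161.
2379 has 365 days, so 365 − 226 = 139 days remain in 2379.
Full years: 2380: 366; 2381: 365. Sum = 731.
Total: 139 + 731 + 161 = 1031 days.
1031 mod 7 = 2, so 2 days before Thursday is Tuesday.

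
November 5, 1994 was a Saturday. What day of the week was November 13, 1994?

Within November 1994: 13 − 5 = 8 days.
8 mod 7 = 1, so 1 day after Saturday is Sunday.

Sunday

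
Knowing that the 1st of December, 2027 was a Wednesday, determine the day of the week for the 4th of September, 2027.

Saturday

Count forward from the earlier date (September 4, 2027) to the later (December 1, 2027):
September 2027: 30 − 4 = 26 days remain.
Then October (31), November (30): 31 + 30 = 61 days.
December 1, 2027: 1 day.
Total: 26 + 61 + 1 = 88 days.
88 mod 7 = 4, so 4 days before Wednesday is Saturday.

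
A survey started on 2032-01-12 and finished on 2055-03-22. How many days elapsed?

8470

Day-of-year of January 12, 2032: 12.
Day-of-year of March 22, 2055: 81.
2032 has 366 days, so 366 − 12 = 354 days remain in 2032.
Full years 2033–2054: 17 common + 5 leap = 17×365 + 5×366 = 8035 days.
Total: 354 + 8035 + 81 = 8470 days.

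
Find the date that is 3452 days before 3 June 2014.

20 December 2004

Count 3452 days before June 3, 2014:
From December 20, 2004 to December 20, 2013: 9 years, of which 2 contain a Feb 29 — 7×365 + 2×366 = 3287 days.
December 2013: 31 − 20 = 11 days remain.
Then January (31), February 2014 (28), March (31), April (30), May (31): 31 + 28 + 31 + 30 + 31 = 151 days.
June 1–3, 2014: 3 days.
Residual: 165 days.
Total: 3452 days.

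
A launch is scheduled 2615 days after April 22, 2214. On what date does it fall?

June 19, 2221

Count 2615 days after April 22, 2214:
From April 22, 2214 to April 22, 2221: 7 years, of which 2 contain a Feb 29 — 5×365 + 2×366 = 2557 days.
April 2221: 30 − 22 = 8 days remain.
Then May (31): 31 days.
June 1–19, 2221: 19 days.
Residual: 58 days.
Total: 2615 days.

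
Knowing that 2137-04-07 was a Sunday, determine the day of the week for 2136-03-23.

Count forward from the earlier date (March 23, 2136) to the later (April 7, 2137):
March 2136: 31 − 23 = 8 days remain.
Then 12 full months totalling 365 days.
April 1–7, 2137: 7 days.
Total: 8 + 365 + 7 = 380 days.
380 mod 7 = 2, so 2 days before Sunday is Friday.

Friday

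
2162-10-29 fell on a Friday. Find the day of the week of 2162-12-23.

October 2162: 31 − 29 = 2 days remain.
Then November (30): 30 days.
December 1–23, 2162: 23 days.
Total: 2 + 30 + 23 = 55 days.
55 mod 7 = 6, so 6 days after Friday is Thursday.

Thursday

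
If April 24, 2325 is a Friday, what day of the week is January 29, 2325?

Count forward from the earlier date (January 29, 2325) to the later (April 24, 2325):
January 2325: 31 − 29 = 2 days remain.
Then February 2325 (28), March (31): 28 + 31 = 59 days.
April 1–24, 2325: 24 days.
Total: 2 + 59 + 24 = 85 days.
85 mod 7 = 1, so 1 day before Friday is Thursday.

Thursday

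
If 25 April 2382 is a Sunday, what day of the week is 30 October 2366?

Count forward from the earlier date (October 30, 2366) to the later (April 25, 2382):
From October 30, 2366 to October 30, 2381: 15 years, of which 4 contain a Feb 29 — 11×365 + 4×366 = 5479 days.
October 2381: 31 − 30 = 1 day remains.
Then November (30), December (31), January (31), February 2382 (28), March (31): 30 + 31 + 31 + 28 + 31 = 151 days.
April 1–25, 2382: 25 days.
Residual: 177 days.
Total: 5656 days.
5656 is a multiple of 7, so 30 October 2366 falls on the same weekday: Sunday.

Sunday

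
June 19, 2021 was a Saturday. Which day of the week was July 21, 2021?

Wednesday

June 2021: 30 − 19 = 11 days remain.
July 1–21, 2021: 21 days.
Total: 11 + 21 = 32 days.
32 mod 7 = 4, so 4 days after Saturday is Wednesday.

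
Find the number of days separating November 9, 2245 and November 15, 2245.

Within November 2245: 15 − 9 = 6 days.

6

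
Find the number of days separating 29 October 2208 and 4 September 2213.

1771

October 29, 2208 → October 29, 2209: 365 days.
October 29, 2209 → October 29, 2210: 365 days.
October 29, 2210 → October 29, 2211: 365 days.
October 29, 2211 → October 29, 2212: 366 days (2212 is a leap year).
October 2212: 31 − 29 = 2 days remain.
Then 10 full months totalling 304 days.
September 1–4, 2213: 4 days.
Residual: 310 days.
Total: 1771 days.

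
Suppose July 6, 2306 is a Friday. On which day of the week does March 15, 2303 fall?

Sunday

Count forward from the earlier date (March 15, 2303) to the later (July 6, 2306):
Day-of-year of March 15, 2303: 74.
Day-of-year of July 6, 2306: 187.
2303 has 365 days, so 365 − 74 = 291 days remain in 2303.
Full years: 2304: 366; 2305: 365. Sum = 731.
Total: 291 + 731 + 187 = 1209 days.
1209 mod 7 = 5, so 5 days before Friday is Sunday.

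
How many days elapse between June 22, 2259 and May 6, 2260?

319

June 2259: 30 − 22 = 8 days remain.
Then 10 full months totalling 305 days.
May 1–6, 2260: 6 days.
Total: 8 + 305 + 6 = 319 days.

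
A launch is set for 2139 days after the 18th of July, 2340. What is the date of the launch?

the 27th of May, 2346

Count 2139 days after July 18, 2340:
Day-of-year of July 18, 2340: 200.
Day-of-year of May 27, 2346: 147.
2340 has 366 days, so 366 − 200 = 166 days remain in 2340.
Full years: 2341: 365; 2342: 365; 2343: 365; 2344: 366; 2345: 365. Sum = 1826.
Total: 166 + 1826 + 147 = 2139 days.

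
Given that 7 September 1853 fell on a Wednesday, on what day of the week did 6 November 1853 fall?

Sunday

September 1853: 30 − 7 = 23 days remain.
Then October (31): 31 days.
November 1–6, 1853: 6 days.
Total: 23 + 31 + 6 = 60 days.
60 mod 7 = 4, so 4 days after Wednesday is Sunday.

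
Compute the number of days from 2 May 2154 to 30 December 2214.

22156

From May 2, 2154 to May 2, 2214: 60 years, of which 14 contain a Feb 29 — 46×365 + 14×366 = 21914 days.
(2200 is not a leap year (divisible by 100 but not 400).)
May 2214: 31 − 2 = 29 days remain.
Then June (30), July (31), August (31), September (30), October (31), November (30): 30 + 31 + 31 + 30 + 31 + 30 = 183 days.
December 1–30, 2214: 30 days.
Residual: 242 days.
Total: 22156 days.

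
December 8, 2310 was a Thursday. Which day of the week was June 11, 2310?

Saturday

Count forward from the earlier date (June 11, 2310) to the later (December 8, 2310):
June 2310: 30 − 11 = 19 days remain.
Then July (31), August (31), September (30), October (31), November (30): 31 + 31 + 30 + 31 + 30 = 153 days.
December 1–8, 2310: 8 days.
Total: 19 + 153 + 8 = 180 days.
180 mod 7 = 5, so 5 days before Thursday is Saturday.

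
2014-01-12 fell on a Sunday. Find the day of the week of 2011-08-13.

Count forward from the earlier date (August 13, 2011) to the later (January 12, 2014):
August 13, 2011 → August 13, 2012: 366 days (2012 is a leap year).
August 13, 2012 → August 13, 2013: 365 days.
August 2013: 31 − 13 = 18 days remain.
Then September (30), October (31), November (30), December (31): 30 + 31 + 30 + 31 = 122 days.
January 1–12, 2014: 12 days.
Residual: 152 days.
Total: 883 days.
883 mod 7 = 1, so 1 day before Sunday is Saturday.

Saturday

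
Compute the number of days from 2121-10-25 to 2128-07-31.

2471

Day-of-year of October 25, 2121: 298.
Day-of-year of July 31, 2128: 213.
2121 has 365 days, so 365 − 298 = 67 days remain in 2121.
Full years: 2122: 365; 2123: 365; 2124: 366; 2125: 365; 2126: 365; 2127: 365. Sum = 2191.
Total: 67 + 2191 + 213 = 2471 days.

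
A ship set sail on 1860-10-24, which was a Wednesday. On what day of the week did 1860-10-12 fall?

Count forward from the earlier date (October 12, 1860) to the later (October 24, 1860):
Within October 1860: 24 − 12 = 12 days.
12 mod 7 = 5, so 5 days before Wednesday is Friday.

Friday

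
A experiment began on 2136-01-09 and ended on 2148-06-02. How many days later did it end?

4528

From January 9, 2136 to January 9, 2148: 12 years, of which 3 contain a Feb 29 — 9×365 + 3×366 = 4383 days.
January 2148: 31 − 9 = 22 days remain.
Then February 2148 (29), March (31), April (30), May (31): 29 + 31 + 30 + 31 = 121 days.
June 1–2, 2148: 2 days.
Residual: 145 days.
Total: 4528 days.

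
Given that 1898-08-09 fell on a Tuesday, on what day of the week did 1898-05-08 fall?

Sunday

Count forward from the earlier date (May 8, 1898) to the later (August 9, 1898):
May 1898: 31 − 8 = 23 days remain.
Then June (30), July (31): 30 + 31 = 61 days.
August 1–9, 1898: 9 days.
Total: 23 + 61 + 9 = 93 days.
93 mod 7 = 2, so 2 days before Tuesday is Sunday.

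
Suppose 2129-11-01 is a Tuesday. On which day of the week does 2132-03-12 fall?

Day-of-year of November 1, 2129: 305.
Day-of-year of March 12, 2132: 72.
2129 has 365 days, so 365 − 305 = 60 days remain in 2129.
Full years: 2130: 365; 2131: 365. Sum = 730.
Total: 60 + 730 + 72 = 862 days.
862 mod 7 = 1, so 1 day after Tuesday is Wednesday.

Wednesday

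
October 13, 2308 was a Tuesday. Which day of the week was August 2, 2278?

Count forward from the earlier date (August 2, 2278) to the later (October 13, 2308):
From August 2, 2278 to August 2, 2308: 30 years, of which 7 contain a Feb 29 — 23×365 + 7×366 = 10957 days.
(2300 is not a leap year (divisible by 100 but not 400).)
August 2308: 31 − 2 = 29 days remain.
Then September (30): 30 days.
October 1–13, 2308: 13 days.
Residual: 72 days.
Total: 11029 days.
11029 mod 7 = 4, so 4 days before Tuesday is Friday.

Friday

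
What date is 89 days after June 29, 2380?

September 26, 2380

Count 89 days after June 29, 2380:
June 2380: 30 − 29 = 1 day remains.
Then July (31), August (31): 31 + 31 = 62 days.
September 1–26, 2380: 26 days.
Total: 1 + 62 + 26 = 89 days.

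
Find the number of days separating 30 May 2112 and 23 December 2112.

207

May 2112: 31 − 30 = 1 day remains.
Then June (30), July (31), August (31), September (30), October (31), November (30): 30 + 31 + 31 + 30 + 31 + 30 = 183 days.
December 1–23, 2112: 23 days.
Total: 1 + 183 + 23 = 207 days.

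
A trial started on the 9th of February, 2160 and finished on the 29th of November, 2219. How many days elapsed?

21842

Day-of-year of February 9, 2160: 40.
Day-of-year of November 29, 2219: 333.
2160 has 366 days, so 366 − 40 = 326 days remain in 2160.
Full years 2161–2218: 45 common + 13 leap = 45×365 + 13×366 = 21183 days.
Total: 326 + 21183 + 333 = 21842 days.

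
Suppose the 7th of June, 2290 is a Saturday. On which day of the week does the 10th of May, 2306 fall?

Thursday

Day-of-year of June 7, 2290: 158.
Day-of-year of May 10, 2306: 130.
2290 has 365 days, so 365 − 158 = 207 days remain in 2290.
Full years 2291–2305: 12 common + 3 leap = 12×365 + 3×366 = 5478 days.
Total: 207 + 5478 + 130 = 5815 days.
5815 mod 7 = 5, so 5 days after Saturday is Thursday.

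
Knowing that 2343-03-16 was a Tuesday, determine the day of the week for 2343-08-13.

Friday

March 2343: 31 − 16 = 15 days remain.
Then April (30), May (31), June (30), July (31): 30 + 31 + 30 + 31 = 122 days.
August 1–13, 2343: 13 days.
Total: 15 + 122 + 13 = 150 days.
150 mod 7 = 3, so 3 days after Tuesday is Friday.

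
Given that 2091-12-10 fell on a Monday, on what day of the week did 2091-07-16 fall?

Count forward from the earlier date (July 16, 2091) to the later (December 10, 2091):
July 2091: 31 − 16 = 15 days remain.
Then August (31), September (30), October (31), November (30): 31 + 30 + 31 + 30 = 122 days.
December 1–10, 2091: 10 days.
Total: 15 + 122 + 10 = 147 days.
147 is a multiple of 7, so 2091-07-16 falls on the same weekday: Monday.

Monday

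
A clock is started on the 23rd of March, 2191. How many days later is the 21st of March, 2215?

8763

Day-of-year of March 23, 2191: 82.
Day-of-year of March 21, 2215: 80.
2191 has 365 days, so 365 − 82 = 283 days remain in 2191.
Full years 2192–2214: 18 common + 5 leap = 18×365 + 5×366 = 8400 days.
Total: 283 + 8400 + 80 = 8763 days.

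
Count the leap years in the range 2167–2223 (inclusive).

13

Years divisible by 4: 2168, 2172, …, 2220 — 14 in all.
Of these, 2200 is divisible by 100 but not 400, so not leap.
Leap years: 14 − 1 = 13.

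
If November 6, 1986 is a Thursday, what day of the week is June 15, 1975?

Count forward from the earlier date (June 15, 1975) to the later (November 6, 1986):
Day-of-year of June 15, 1975: 166.
Day-of-year of November 6, 1986: 310.
1975 has 365 days, so 365 − 166 = 199 days remain in 1975.
Full years 1976–1985: 7 common + 3 leap = 7×365 + 3×366 = 3653 days.
Total: 199 + 3653 + 310 = 4162 days.
4162 mod 7 = 4, so 4 days before Thursday is Sunday.

Sunday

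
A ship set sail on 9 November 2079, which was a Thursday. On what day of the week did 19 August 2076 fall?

Count forward from the earlier date (August 19, 2076) to the later (November 9, 2079):
August 19, 2076 → August 19, 2077: 365 days.
August 19, 2077 → August 19, 2078: 365 days.
August 19, 2078 → August 19, 2079: 365 days.
August 2079: 31 − 19 = 12 days remain.
Then September (30), October (31): 30 + 31 = 61 days.
November 1–9, 2079: 9 days.
Residual: 82 days.
Total: 1177 days.
1177 mod 7 = 1, so 1 day before Thursday is Wednesday.

Wednesday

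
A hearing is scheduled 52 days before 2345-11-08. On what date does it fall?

2345-09-17

Count 52 days before November 8, 2345:
September 2345: 30 − 17 = 13 days remain.
Then October (31): 31 days.
November 1–8, 2345: 8 days.
Total: 13 + 31 + 8 = 52 days.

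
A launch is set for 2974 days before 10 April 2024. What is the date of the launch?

18 February 2016

Count 2974 days before April 10, 2024:
Day-of-year of February 18, 2016: 49.
Day-of-year of April 10, 2024: 101.
2016 has 366 days, so 366 − 49 = 317 days remain in 2016.
Full years 2017–2023: 6 common + 1 leap = 6×365 + 1×366 = 2556 days.
Total: 317 + 2556 + 101 = 2974 days.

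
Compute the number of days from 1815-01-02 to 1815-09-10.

January 1815: 31 − 2 = 29 days remain.
Then February 1815 (28), March (31), April (30), May (31), June (30), July (31), August (31): 28 + 31 + 30 + 31 + 30 + 31 + 31 = 212 days.
September 1–10, 1815: 10 days.
Total: 29 + 212 + 10 = 251 days.

251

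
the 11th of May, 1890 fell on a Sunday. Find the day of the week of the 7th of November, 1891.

Day-of-year of May 11, 1890: 131.
Day-of-year of November 7, 1891: 311.
1890 has 365 days, so 365 − 131 = 234 days remain in 1890.
Total: 234 + 311 = 545 days.
545 mod 7 = 6, so 6 days after Sunday is Saturday.

Saturday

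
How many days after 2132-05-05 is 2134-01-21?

May 5, 2132 → May 5, 2133: 365 days.
May 2133: 31 − 5 = 26 days remain.
Then June (30), July (31), August (31), September (30), October (31), November (30), December (31): 30 + 31 + 31 + 30 + 31 + 30 + 31 = 214 days.
January 1–21, 2134: 21 days.
Residual: 261 days.
Total: 626 days.

626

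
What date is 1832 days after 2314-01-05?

2319-01-11

Count 1832 days after January 5, 2314:
Day-of-year of January 5, 2314: 5.
Day-of-year of January 11, 2319: 11.
2314 has 365 days, so 365 − 5 = 360 days remain in 2314.
Full years: 2315: 365; 2316: 366; 2317: 365; 2318: 365. Sum = 1461.
Total: 360 + 1461 + 11 = 1832 days.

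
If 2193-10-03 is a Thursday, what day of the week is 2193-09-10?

Count forward from the earlier date (September 10, 2193) to the later (October 3, 2193):
September 2193: 30 − 10 = 20 days remain.
October 1–3, 2193: 3 days.
Total: 20 + 3 = 23 days.
23 mod 7 = 2, so 2 days before Thursday is Tuesday.

Tuesday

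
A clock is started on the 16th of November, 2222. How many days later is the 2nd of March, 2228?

1933

Day-of-year of November 16, 2222: 320.
Day-of-year of March 2, 2228: 62.
2222 has 365 days, so 365 − 320 = 45 days remain in 2222.
Full years: 2223: 365; 2224: 366; 2225: 365; 2226: 365; 2227: 365. Sum = 1826.
Total: 45 + 1826 + 62 = 1933 days.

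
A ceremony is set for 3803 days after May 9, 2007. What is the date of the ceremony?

October 6, 2017

Count 3803 days after May 9, 2007:
Day-of-year of May 9, 2007: 129.
Day-of-year of October 6, 2017: 279.
2007 has 365 days, so 365 − 129 = 236 days remain in 2007.
Full years 2008–2016: 6 common + 3 leap = 6×365 + 3×366 = 3288 days.
Total: 236 + 3288 + 279 = 3803 days.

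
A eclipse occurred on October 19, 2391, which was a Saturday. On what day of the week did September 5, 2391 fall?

Thursday

Count forward from the earlier date (September 5, 2391) to the later (October 19, 2391):
September 2391: 30 − 5 = 25 days remain.
October 1–19, 2391: 19 days.
Total: 25 + 19 = 44 days.
44 mod 7 = 2, so 2 days before Saturday is Thursday.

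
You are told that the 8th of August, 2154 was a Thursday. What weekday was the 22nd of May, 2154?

Count forward from the earlier date (May 22, 2154) to the later (August 8, 2154):
May 2154: 31 − 22 = 9 days remain.
Then June (30), July (31): 30 + 31 = 61 days.
August 1–8, 2154: 8 days.
Total: 9 + 61 + 8 = 78 days.
78 mod 7 = 1, so 1 day before Thursday is Wednesday.

Wednesday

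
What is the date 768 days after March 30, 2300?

May 7, 2302

Count 768 days after March 30, 2300:
March 30, 2300 → March 30, 2301: 365 days.
March 30, 2301 → March 30, 2302: 365 days.
March 2302: 31 − 30 = 1 day remains.
Then April (30): 30 days.
May 1–7, 2302: 7 days.
Residual: 38 days.
Total: 768 days.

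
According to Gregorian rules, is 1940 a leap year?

1940 is a leap year.

Yes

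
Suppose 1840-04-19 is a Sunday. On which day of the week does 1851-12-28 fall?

Day-of-year of April 19, 1840: 110.
Day-of-year of December 28, 1851: 362.
1840 has 366 days, so 366 − 110 = 256 days remain in 1840.
Full years 1841–1850: 8 common + 2 leap = 8×365 + 2×366 = 3652 days.
Total: 256 + 3652 + 362 = 4270 days.
4270 is a multiple of 7, so 1851-12-28 falls on the same weekday: Sunday.

Sunday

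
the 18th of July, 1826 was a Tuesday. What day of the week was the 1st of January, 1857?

Thursday

From July 18, 1826 to July 18, 1856: 30 years, of which 8 contain a Feb 29 — 22×365 + 8×366 = 10958 days.
July 1856: 31 − 18 = 13 days remain.
Then August (31), September (30), October (31), November (30), December (31): 31 + 30 + 31 + 30 + 31 = 153 days.
January 1, 1857: 1 day.
Residual: 167 days.
Total: 11125 days.
11125 mod 7 = 2, so 2 days after Tuesday is Thursday.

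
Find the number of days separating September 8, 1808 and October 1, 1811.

Day-of-year of September 8, 1808: 252.
Day-of-year of October 1, 1811: 274.
1808 has 366 days, so 366 − 252 = 114 days remain in 1808.
Full years: 1809: 365; 1810: 365. Sum = 730.
Total: 114 + 730 + 274 = 1118 days.

1118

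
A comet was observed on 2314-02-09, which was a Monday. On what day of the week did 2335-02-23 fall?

Saturday

From February 9, 2314 to February 9, 2335: 21 years, of which 5 contain a Feb 29 — 16×365 + 5×366 = 7670 days.
Within February 2335: 23 − 9 = 14 days.
Total: 7684 days.
7684 mod 7 = 5, so 5 days after Monday is Saturday.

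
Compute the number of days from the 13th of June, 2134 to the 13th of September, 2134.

June 2134: 30 − 13 = 17 days remain.
Then July (31), August (31): 31 + 31 = 62 days.
September 1–13, 2134: 13 days.
Total: 17 + 62 + 13 = 92 days.

92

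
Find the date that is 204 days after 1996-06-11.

1997-01-01

Count 204 days after June 11, 1996:
Day-of-year of June 11, 1996: 163.
Day-of-year of January 1, 1997: 1.
1996 has 366 days, so 366 − 163 = 203 days remain in 1996.
Total: 203 + 1 = 204 days.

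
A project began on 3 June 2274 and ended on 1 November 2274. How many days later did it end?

151

June 2274: 30 − 3 = 27 days remain.
Then July (31), August (31), September (30), October (31): 31 + 31 + 30 + 31 = 123 days.
November 1, 2274: 1 day.
Total: 27 + 123 + 1 = 151 days.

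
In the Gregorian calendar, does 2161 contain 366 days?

No

2161 is not a leap year.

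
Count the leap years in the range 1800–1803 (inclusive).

Years divisible by 4 in [1800, 1803]: 1800.
Of these, 1800 is divisible by 100 but not 400, so not leap.
Leap years: 1 − 1 = 0.

0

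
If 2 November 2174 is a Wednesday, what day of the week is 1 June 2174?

Count forward from the earlier date (June 1, 2174) to the later (November 2, 2174):
June 2174: 30 − 1 = 29 days remain.
Then July (31), August (31), September (30), October (31): 31 + 31 + 30 + 31 = 123 days.
November 1–2, 2174: 2 days.
Total: 29 + 123 + 2 = 154 days.
154 is a multiple of 7, so 1 June 2174 falls on the same weekday: Wednesday.

Wednesday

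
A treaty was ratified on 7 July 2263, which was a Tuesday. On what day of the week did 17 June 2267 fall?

Day-of-year of July 7, 2263: 188.
Day-of-year of June 17, 2267: 168.
2263 has 365 days, so 365 − 188 = 177 days remain in 2263.
Full years: 2264: 366; 2265: 365; 2266: 365. Sum = 1096.
Total: 177 + 1096 + 168 = 1441 days.
1441 mod 7 = 6, so 6 days after Tuesday is Monday.

Monday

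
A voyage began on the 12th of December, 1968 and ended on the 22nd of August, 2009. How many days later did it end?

From December 12, 1968 to December 12, 2008: 40 years, of which 10 contain a Feb 29 — 30×365 + 10×366 = 14610 days.
(2000 is a leap year (divisible by 400).)
December 2008: 31 − 12 = 19 days remain.
Then January (31), February 2009 (28), March (31), April (30), May (31), June (30), July (31): 31 + 28 + 31 + 30 + 31 + 30 + 31 = 212 days.
August 1–22, 2009: 22 days.
Residual: 253 days.
Total: 14863 days.

14863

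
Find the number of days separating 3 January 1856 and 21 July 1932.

27958

Day-of-year of January 3, 1856: 3.
Day-of-year of July 21, 1932: 203.
1856 has 366 days, so 366 − 3 = 363 days remain in 1856.
Full years 1857–1931: 58 common + 17 leap = 58×365 + 17×366 = 27392 days.
Total: 363 + 27392 + 203 = 27958 days.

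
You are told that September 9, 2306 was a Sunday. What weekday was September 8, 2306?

Count forward from the earlier date (September 8, 2306) to the later (September 9, 2306):
Within September 2306: 9 − 8 = 1 day.
1 mod 7 = 1, so 1 day before Sunday is Saturday.

Saturday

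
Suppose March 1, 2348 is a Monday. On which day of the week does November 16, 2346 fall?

Saturday

Count forward from the earlier date (November 16, 2346) to the later (March 1, 2348):
November 16, 2346 → November 16, 2347: 365 days.
November 2347: 30 − 16 = 14 days remain.
Then December (31), January (31), February 2348 (29): 31 + 31 + 29 = 91 days.
March 1, 2348: 1 day.
Residual: 106 days.
Total: 471 days.
471 mod 7 = 2, so 2 days before Monday is Saturday.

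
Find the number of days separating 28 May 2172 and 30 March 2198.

9437

From May 28, 2172 to May 28, 2197: 25 years, of which 6 contain a Feb 29 — 19×365 + 6×366 = 9131 days.
May 2197: 31 − 28 = 3 days remain.
Then 9 full months totalling 273 days.
March 1–30, 2198: 30 days.
Residual: 306 days.
Total: 9437 days.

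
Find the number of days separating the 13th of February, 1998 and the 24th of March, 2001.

February 13, 1998 → February 13, 1999: 365 days.
February 13, 1999 → February 13, 2000: 365 days.
February 13, 2000 → February 13, 2001: 366 days (2000 is a leap year (divisible by 400)).
February 2001: 28 − 13 = 15 days remain (2001 is not a leap year, so February has 28 days).
March 1–24, 2001: 24 days.
Residual: 39 days.
Total: 1135 days.

1135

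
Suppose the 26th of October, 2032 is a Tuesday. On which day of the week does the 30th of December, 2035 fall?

Day-of-year of October 26, 2032: 300.
Day-of-year of December 30, 2035: 364.
2032 has 366 days, so 366 − 300 = 66 days remain in 2032.
Full years: 2033: 365; 2034: 365. Sum = 730.
Total: 66 + 730 + 364 = 1160 days.
1160 mod 7 = 5, so 5 days after Tuesday is Sunday.

Sunday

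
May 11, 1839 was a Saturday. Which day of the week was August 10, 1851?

Day-of-year of May 11, 1839: 131.
Day-of-year of August 10, 1851: 222.
1839 has 365 days, so 365 − 131 = 234 days remain in 1839.
Full years 1840–1850: 8 common + 3 leap = 8×365 + 3×366 = 4018 days.
Total: 234 + 4018 + 222 = 4474 days.
4474 mod 7 = 1, so 1 day after Saturday is Sunday.

Sunday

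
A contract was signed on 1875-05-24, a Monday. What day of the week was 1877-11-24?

May 1875: 31 − 24 = 7 days remain.
Then 29 full months totalling 884 days.
November 1–24, 1877: 24 days.
Total: 7 + 884 + 24 = 915 days.
915 mod 7 = 5, so 5 days after Monday is Saturday.

Saturday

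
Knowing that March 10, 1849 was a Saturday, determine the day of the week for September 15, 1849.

Saturday

March 1849: 31 − 10 = 21 days remain.
Then April (30), May (31), June (30), July (31), August (31): 30 + 31 + 30 + 31 + 31 = 153 days.
September 1–15, 1849: 15 days.
Total: 21 + 153 + 15 = 189 days.
189 is a multiple of 7, so September 15, 1849 falls on the same weekday: Saturday.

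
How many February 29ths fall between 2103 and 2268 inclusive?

Years divisible by 4: 2104, 2108, …, 2268 — 42 in all.
Of these, 2200 is divisible by 100 but not 400, so not leap.
Leap years: 42 − 1 = 41.

41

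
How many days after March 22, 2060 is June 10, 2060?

80

March 2060: 31 − 22 = 9 days remain.
Then April (30), May (31): 30 + 31 = 61 days.
June 1–10, 2060: 10 days.
Total: 9 + 61 + 10 = 80 days.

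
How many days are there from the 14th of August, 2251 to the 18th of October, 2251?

65

August 2251: 31 − 14 = 17 days remain.
Then September (30): 30 days.
October 1–18, 2251: 18 days.
Total: 17 + 30 + 18 = 65 days.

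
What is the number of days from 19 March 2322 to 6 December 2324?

993

March 19, 2322 → March 19, 2323: 365 days.
March 19, 2323 → March 19, 2324: 366 days (2324 is a leap year).
March 2324: 31 − 19 = 12 days remain.
Then April (30), May (31), June (30), July (31), August (31), September (30), October (31), November (30): 30 + 31 + 30 + 31 + 31 + 30 + 31 + 30 = 244 days.
December 1–6, 2324: 6 days.
Residual: 262 days.
Total: 993 days.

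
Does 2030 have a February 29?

No

2030 is not a leap year.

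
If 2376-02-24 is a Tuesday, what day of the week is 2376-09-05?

Sunday

February 2376: 29 − 24 = 5 days remain (2376 is a leap year, so February has 29 days).
Then March (31), April (30), May (31), June (30), July (31), August (31): 31 + 30 + 31 + 30 + 31 + 31 = 184 days.
September 1–5, 2376: 5 days.
Total: 5 + 184 + 5 = 194 days.
194 mod 7 = 5, so 5 days after Tuesday is Sunday.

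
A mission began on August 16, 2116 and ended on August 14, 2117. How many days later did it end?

363

August 2116: 31 − 16 = 15 days remain.
Then 11 full months totalling 334 days.
August 1–14, 2117: 14 days.
Total: 15 + 334 + 14 = 363 days.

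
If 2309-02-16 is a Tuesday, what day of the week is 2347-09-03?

Wednesday

From February 16, 2309 to February 16, 2347: 38 years, of which 9 contain a Feb 29 — 29×365 + 9×366 = 13879 days.
February 2347: 28 − 16 = 12 days remain (2347 is not a leap year, so February has 28 days).
Then March (31), April (30), May (31), June (30), July (31), August (31): 31 + 30 + 31 + 30 + 31 + 31 = 184 days.
September 1–3, 2347: 3 days.
Residual: 199 days.
Total: 14078 days.
14078 mod 7 = 1, so 1 day after Tuesday is Wednesday.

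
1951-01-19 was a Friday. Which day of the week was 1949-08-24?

Wednesday

Count forward from the earlier date (August 24, 1949) to the later (January 19, 1951):
August 1949: 31 − 24 = 7 days remain.
Then 16 full months totalling 487 days.
January 1–19, 1951: 19 days.
Total: 7 + 487 + 19 = 513 days.
513 mod 7 = 2, so 2 days before Friday is Wednesday.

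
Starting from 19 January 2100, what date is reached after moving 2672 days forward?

15 May 2107

Count 2672 days after January 19, 2100:
Day-of-year of January 19, 2100: 19.
Day-of-year of May 15, 2107: 135.
2100 has 365 days, so 365 − 19 = 346 days remain in 2100.
Full years: 2101: 365; 2102: 365; 2103: 365; 2104: 366; 2105: 365; 2106: 365. Sum = 2191.
Total: 346 + 2191 + 135 = 2672 days.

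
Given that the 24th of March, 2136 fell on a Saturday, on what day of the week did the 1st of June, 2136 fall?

March 2136: 31 − 24 = 7 days remain.
Then April (30), May (31): 30 + 31 = 61 days.
June 1, 2136: 1 day.
Total: 7 + 61 + 1 = 69 days.
69 mod 7 = 6, so 6 days after Saturday is Friday.

Friday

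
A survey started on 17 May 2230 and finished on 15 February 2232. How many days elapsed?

639

May 17, 2230 → May 17, 2231: 365 days.
May 2231: 31 − 17 = 14 days remain.
Then June (30), July (31), August (31), September (30), October (31), November (30), December (31), January (31): 30 + 31 + 31 + 30 + 31 + 30 + 31 + 31 = 245 days.
February 1–15, 2232: 15 days (2232 is a leap year).
Residual: 274 days.
Total: 639 days.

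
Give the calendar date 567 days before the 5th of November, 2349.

the 17th of April, 2348

Count 567 days before November 5, 2349:
April 17, 2348 → April 17, 2349: 365 days.
April 2349: 30 − 17 = 13 days remain.
Then May (31), June (30), July (31), August (31), September (30), October (31): 31 + 30 + 31 + 31 + 30 + 31 = 184 days.
November 1–5, 2349: 5 days.
Residual: 202 days.
Total: 567 days.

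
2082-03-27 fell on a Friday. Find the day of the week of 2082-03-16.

Count forward from the earlier date (March 16, 2082) to the later (March 27, 2082):
Within March 2082: 27 − 16 = 11 days.
11 mod 7 = 4, so 4 days before Friday is Monday.

Monday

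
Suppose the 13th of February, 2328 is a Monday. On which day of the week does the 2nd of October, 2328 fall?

Tuesday

February 2328: 29 − 13 = 16 days remain (2328 is a leap year, so February has 29 days).
Then March (31), April (30), May (31), June (30), July (31), August (31), September (30): 31 + 30 + 31 + 30 + 31 + 31 + 30 = 214 days.
October 1–2, 2328: 2 days.
Total: 16 + 214 + 2 = 232 days.
232 mod 7 = 1, so 1 day after Monday is Tuesday.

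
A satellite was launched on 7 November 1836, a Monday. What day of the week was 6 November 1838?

November 1836: 30 − 7 = 23 days remain.
Then 23 full months totalling 700 days.
November 1–6, 1838: 6 days.
Total: 23 + 700 + 6 = 729 days.
729 mod 7 = 1, so 1 day after Monday is Tuesday.

Tuesday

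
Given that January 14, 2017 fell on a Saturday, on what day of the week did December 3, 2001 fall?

Monday

Count forward from the earlier date (December 3, 2001) to the later (January 14, 2017):
Day-of-year of December 3, 2001: 337.
Day-of-year of January 14, 2017: 14.
2001 has 365 days, so 365 − 337 = 28 days remain in 2001.
Full years 2002–2016: 11 common + 4 leap = 11×365 + 4×366 = 5479 days.
Total: 28 + 5479 + 14 = 5521 days.
5521 mod 7 = 5, so 5 days before Saturday is Monday.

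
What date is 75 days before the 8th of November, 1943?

the 25th of August, 1943

Count 75 days before November 8, 1943:
August 1943: 31 − 25 = 6 days remain.
Then September (30), October (31): 30 + 31 = 61 days.
November 1–8, 1943: 8 days.
Total: 6 + 61 + 8 = 75 days.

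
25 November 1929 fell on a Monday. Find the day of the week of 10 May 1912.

Count forward from the earlier date (May 10, 1912) to the later (November 25, 1929):
Day-of-year of May 10, 1912: 131.
Day-of-year of November 25, 1929: 329.
1912 has 366 days, so 366 − 131 = 235 days remain in 1912.
Full years 1913–1928: 12 common + 4 leap = 12×365 + 4×366 = 5844 days.
Total: 235 + 5844 + 329 = 6408 days.
6408 mod 7 = 3, so 3 days before Monday is Friday.

Friday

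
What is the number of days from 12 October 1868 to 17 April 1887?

Day-of-year of October 12, 1868: 286.
Day-of-year of April 17, 1887: 107.
1868 has 366 days, so 366 − 286 = 80 days remain in 1868.
Full years 1869–1886: 14 common + 4 leap = 14×365 + 4×366 = 6574 days.
Total: 80 + 6574 + 107 = 6761 days.

6761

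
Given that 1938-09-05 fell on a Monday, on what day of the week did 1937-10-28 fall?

Thursday

Count forward from the earlier date (October 28, 1937) to the later (September 5, 1938):
October 1937: 31 − 28 = 3 days remain.
Then 10 full months totalling 304 days.
September 1–5, 1938: 5 days.
Total: 3 + 304 + 5 = 312 days.
312 mod 7 = 4, so 4 days before Monday is Thursday.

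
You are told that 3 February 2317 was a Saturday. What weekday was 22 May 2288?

Tuesday

Count forward from the earlier date (May 22, 2288) to the later (February 3, 2317):
Day-of-year of May 22, 2288: 143.
Day-of-year of February 3, 2317: 34.
2288 has 366 days, so 366 − 143 = 223 days remain in 2288.
Full years 2289–2316: 22 common + 6 leap = 22×365 + 6×366 = 10226 days.
Total: 223 + 10226 + 34 = 10483 days.
10483 mod 7 = 4, so 4 days before Saturday is Tuesday.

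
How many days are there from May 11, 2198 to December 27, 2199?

595

May 2198: 31 − 11 = 20 days remain.
Then 18 full months totalling 548 days.
December 1–27, 2199: 27 days.
Total: 20 + 548 + 27 = 595 days.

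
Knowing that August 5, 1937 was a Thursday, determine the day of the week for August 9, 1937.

Within August 1937: 9 − 5 = 4 days.
4 mod 7 = 4, so 4 days after Thursday is Monday.

Monday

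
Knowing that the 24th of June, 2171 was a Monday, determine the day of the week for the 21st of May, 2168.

Saturday

Count forward from the earlier date (May 21, 2168) to the later (June 24, 2171):
May 21, 2168 → May 21, 2169: 365 days.
May 21, 2169 → May 21, 2170: 365 days.
May 21, 2170 → May 21, 2171: 365 days.
May 2171: 31 − 21 = 10 days remain.
June 1–24, 2171: 24 days.
Residual: 34 days.
Total: 1129 days.
1129 mod 7 = 2, so 2 days before Monday is Saturday.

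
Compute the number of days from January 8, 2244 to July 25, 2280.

13348

From January 8, 2244 to January 8, 2280: 36 years, of which 9 contain a Feb 29 — 27×365 + 9×366 = 13149 days.
January 2280: 31 − 8 = 23 days remain.
Then February 2280 (29), March (31), April (30), May (31), June (30): 29 + 31 + 30 + 31 + 30 = 151 days.
July 1–25, 2280: 25 days.
Residual: 199 days.
Total: 13348 days.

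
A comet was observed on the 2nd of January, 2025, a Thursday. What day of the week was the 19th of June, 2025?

Thursday

January 2025: 31 − 2 = 29 days remain.
Then February 2025 (28), March (31), April (30), May (31): 28 + 31 + 30 + 31 = 120 days.
June 1–19, 2025: 19 days.
Total: 29 + 120 + 19 = 168 days.
168 is a multiple of 7, so the 19th of June, 2025 falls on the same weekday: Thursday.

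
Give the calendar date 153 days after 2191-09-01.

2192-02-01

Count 153 days after September 1, 2191:
Day-of-year of September 1, 2191: 244.
Day-of-year of February 1, 2192: 32.
2191 has 365 days, so 365 − 244 = 121 days remain in 2191.
Total: 121 + 32 = 153 days.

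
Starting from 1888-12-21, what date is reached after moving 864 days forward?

1891-05-04

Count 864 days after December 21, 1888:
Day-of-year of December 21, 1888: 356.
Day-of-year of May 4, 1891: 124.
1888 has 366 days, so 366 − 356 = 10 days remain in 1888.
Full years: 1889: 365; 1890: 365. Sum = 730.
Total: 10 + 730 + 124 = 864 days.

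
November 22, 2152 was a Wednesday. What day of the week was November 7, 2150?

Count forward from the earlier date (November 7, 2150) to the later (November 22, 2152):
November 2150: 30 − 7 = 23 days remain.
Then 23 full months totalling 701 days.
November 1–22, 2152: 22 days.
Total: 23 + 701 + 22 = 746 days.
746 mod 7 = 4, so 4 days before Wednesday is Saturday.

Saturday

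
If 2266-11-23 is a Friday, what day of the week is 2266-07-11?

Count forward from the earlier date (July 11, 2266) to the later (November 23, 2266):
July 2266: 31 − 11 = 20 days remain.
Then August (31), September (30), October (31): 31 + 30 + 31 = 92 days.
November 1–23, 2266: 23 days.
Total: 20 + 92 + 23 = 135 days.
135 mod 7 = 2, so 2 days before Friday is Wednesday.

Wednesday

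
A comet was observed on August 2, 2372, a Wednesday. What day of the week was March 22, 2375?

Saturday

Day-of-year of August 2, 2372: 215.
Day-of-year of March 22, 2375: 81.
2372 has 366 days, so 366 − 215 = 151 days remain in 2372.
Full years: 2373: 365; 2374: 365. Sum = 730.
Total: 151 + 730 + 81 = 962 days.
962 mod 7 = 3, so 3 days after Wednesday is Saturday.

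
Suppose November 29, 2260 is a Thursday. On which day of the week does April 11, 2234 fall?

Count forward from the earlier date (April 11, 2234) to the later (November 29, 2260):
From April 11, 2234 to April 11, 2260: 26 years, of which 7 contain a Feb 29 — 19×365 + 7×366 = 9497 days.
April 2260: 30 − 11 = 19 days remain.
Then May (31), June (30), July (31), August (31), September (30), October (31): 31 + 30 + 31 + 31 + 30 + 31 = 184 days.
November 1–29, 2260: 29 days.
Residual: 232 days.
Total: 9729 days.
9729 mod 7 = 6, so 6 days before Thursday is Friday.

Friday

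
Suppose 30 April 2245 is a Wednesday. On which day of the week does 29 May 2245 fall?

April 2245: 30 − 30 = 0 days remain.
May 1–29, 2245: 29 days.
Total: 0 + 29 = 29 days.
29 mod 7 = 1, so 1 day after Wednesday is Thursday.

Thursday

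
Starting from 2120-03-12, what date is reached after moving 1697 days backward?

2115-07-20

Count 1697 days before March 12, 2120:
Day-of-year of July 20, 2115: 201.
Day-of-year of March 12, 2120: 72.
2115 has 365 days, so 365 − 201 = 164 days remain in 2115.
Full years: 2116: 366; 2117: 365; 2118: 365; 2119: 365. Sum = 1461.
Total: 164 + 1461 + 72 = 1697 days.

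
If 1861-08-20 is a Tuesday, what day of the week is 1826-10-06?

Friday

Count forward from the earlier date (October 6, 1826) to the later (August 20, 1861):
From October 6, 1826 to October 6, 1860: 34 years, of which 9 contain a Feb 29 — 25×365 + 9×366 = 12419 days.
October 1860: 31 − 6 = 25 days remain.
Then 9 full months totalling 273 days.
August 1–20, 1861: 20 days.
Residual: 318 days.
Total: 12737 days.
12737 mod 7 = 4, so 4 days before Tuesday is Friday.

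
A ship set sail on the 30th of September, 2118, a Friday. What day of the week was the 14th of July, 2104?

Count forward from the earlier date (July 14, 2104) to the later (September 30, 2118):
From July 14, 2104 to July 14, 2118: 14 years, of which 3 contain a Feb 29 — 11×365 + 3×366 = 5113 days.
July 2118: 31 − 14 = 17 days remain.
Then August (31): 31 days.
September 1–30, 2118: 30 days.
Residual: 78 days.
Total: 5191 days.
5191 mod 7 = 4, so 4 days before Friday is Monday.

Monday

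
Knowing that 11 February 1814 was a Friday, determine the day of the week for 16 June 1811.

Count forward from the earlier date (June 16, 1811) to the later (February 11, 1814):
Day-of-year of June 16, 1811: 167.
Day-of-year of February 11, 1814: 42.
1811 has 365 days, so 365 − 167 = 198 days remain in 1811.
Full years: 1812: 366; 1813: 365. Sum = 731.
Total: 198 + 731 + 42 = 971 days.
971 mod 7 = 5, so 5 days before Friday is Sunday.

Sunday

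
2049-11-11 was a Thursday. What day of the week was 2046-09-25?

Count forward from the earlier date (September 25, 2046) to the later (November 11, 2049):
Day-of-year of September 25, 2046: 268.
Day-of-year of November 11, 2049: 315.
2046 has 365 days, so 365 − 268 = 97 days remain in 2046.
Full years: 2047: 365; 2048: 366. Sum = 731.
Total: 97 + 731 + 315 = 1143 days.
1143 mod 7 = 2, so 2 days before Thursday is Tuesday.

Tuesday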